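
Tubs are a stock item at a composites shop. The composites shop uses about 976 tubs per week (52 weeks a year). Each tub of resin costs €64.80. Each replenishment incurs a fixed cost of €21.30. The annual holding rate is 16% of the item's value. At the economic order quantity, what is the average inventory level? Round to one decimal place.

Annual demand D = 976 × 52 = 50,752.
Holding cost H = 0.16 × €64.80 = €10.3680 per unit per year.
EOQ = √(2DS/H) = √(2 × 50,752 × 21.3 / 10.368) ≈ 456.65.
Average inventory = Q*/2 ≈ 456.65 / 2 = 228.325.

Average inventory ≈ 228.3 tubs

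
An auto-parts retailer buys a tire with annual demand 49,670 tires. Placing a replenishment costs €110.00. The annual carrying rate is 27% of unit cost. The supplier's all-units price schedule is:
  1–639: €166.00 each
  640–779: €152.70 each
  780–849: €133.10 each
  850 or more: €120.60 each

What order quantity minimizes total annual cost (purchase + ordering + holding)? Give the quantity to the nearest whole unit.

Q* ≈ 850 tires

Holding cost per unit per year at price C is H = 0.27·C.
Evaluate total cost at each tier's feasible EOQ or, if the EOQ is below the tier, at the tier's minimum quantity.
EOQ at €166.00 = 493.8 (feasible in tier 1): TC = 49,670×€166.00 + (49,670/493.8)×110 + (493.8/2)×0.27×€166.00 = €8,267,350.66.
EOQ at €152.70 = 514.8 < 640, so use break Q=640: TC = 49,670×€152.70 + (49,670/640.0)×110 + (640.0/2)×0.27×€152.70 = €7,606,339.31.
EOQ at €133.10 = 551.4 < 780, so use break Q=780: TC = 49,670×€133.10 + (49,670/780.0)×110 + (780.0/2)×0.27×€133.10 = €6,632,097.17.
EOQ at €120.60 = 579.3 < 850, so use break Q=850: TC = 49,670×€120.60 + (49,670/850.0)×110 + (850.0/2)×0.27×€120.60 = €6,010,468.73.
Lowest total cost is €6,010,468.73 at Q = 850.0.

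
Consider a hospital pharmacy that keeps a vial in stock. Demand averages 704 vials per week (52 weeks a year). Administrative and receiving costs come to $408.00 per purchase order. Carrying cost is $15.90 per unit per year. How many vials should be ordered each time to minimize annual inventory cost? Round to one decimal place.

Q* ≈ 1,370.7 vials

Annual demand D = 704 × 52 = 36,608.
EOQ = √(2DS / H) = √(2 × 36,608 × 408 / 15.9).
= √(29,872,128 / 15.9) = √1,878,750.1887 ≈ 1370.675.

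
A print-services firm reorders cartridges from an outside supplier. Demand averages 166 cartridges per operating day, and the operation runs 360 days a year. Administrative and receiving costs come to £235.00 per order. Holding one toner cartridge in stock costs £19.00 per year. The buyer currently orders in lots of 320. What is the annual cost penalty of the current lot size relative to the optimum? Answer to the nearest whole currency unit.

Annual demand D = 166 × 360 = 59,760.
EOQ = √(2DS/H) = √(2 × 59,760 × 235 / 19) ≈ 1215.84.
Cost at Q* = (D/Q*)S + (Q*/2)H = √(2DSH) ≈ £23,101.01.
Cost at Q = 320: (59,760/320)×235 + (320/2)×19 = £43,886.25 + £3,040.00 = £46,926.25.
Excess = £46,926.25 − £23,101.01 = £23,825.24.

Extra cost ≈ £23,825 per year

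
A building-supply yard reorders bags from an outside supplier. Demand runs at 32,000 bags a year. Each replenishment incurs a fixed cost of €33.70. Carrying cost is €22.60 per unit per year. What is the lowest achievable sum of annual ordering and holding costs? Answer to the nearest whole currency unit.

TC* ≈ €6,982

The optimal lot size = √(2DS/H) = √(2 × 32,000 × 33.7 / 22.6) ≈ 308.92.
At Q*, ordering cost (D/Q*)S equals holding cost (Q*/2)H, each = √(DSH/2).
Minimum total = √(2DSH) = √(2 × 32,000 × 33.7 × 22.6) ≈ 6981.667.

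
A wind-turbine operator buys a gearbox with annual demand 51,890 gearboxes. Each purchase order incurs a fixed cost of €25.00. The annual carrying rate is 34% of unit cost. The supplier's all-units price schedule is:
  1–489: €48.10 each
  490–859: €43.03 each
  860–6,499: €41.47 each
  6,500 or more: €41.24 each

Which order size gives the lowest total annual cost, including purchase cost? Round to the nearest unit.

Holding cost per unit per year at price C is H = 0.34·C.
For each price level, check whether its EOQ is feasible; otherwise the best quantity at that price is the breakpoint.
EOQ at €48.10 = 398.3 (feasible in tier 1): TC = 51,890×€48.10 + (51,890/398.3)×25 + (398.3/2)×0.34×€48.10 = €2,502,422.87.
EOQ at €43.03 = 421.1 < 490, so use break Q=490: TC = 51,890×€43.03 + (51,890/490.0)×25 + (490.0/2)×0.34×€43.03 = €2,239,058.55.
EOQ at €41.47 = 429.0 < 860, so use break Q=860: TC = 51,890×€41.47 + (51,890/860.0)×25 + (860.0/2)×0.34×€41.47 = €2,159,449.64.
EOQ at €41.24 = 430.2 < 6500, so use break Q=6500: TC = 51,890×€41.24 + (51,890/6500.0)×25 + (6500.0/2)×0.34×€41.24 = €2,185,713.38.
Lowest total cost is €2,159,449.64 at Q = 860.0.

Q* ≈ 860 gearboxes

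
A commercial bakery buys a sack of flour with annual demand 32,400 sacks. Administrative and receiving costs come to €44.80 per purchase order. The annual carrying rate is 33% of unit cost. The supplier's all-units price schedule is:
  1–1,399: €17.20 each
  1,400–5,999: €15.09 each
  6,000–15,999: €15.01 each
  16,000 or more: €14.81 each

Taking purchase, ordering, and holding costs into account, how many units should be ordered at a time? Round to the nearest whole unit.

Holding cost per unit per year at price C is H = 0.33·C.
For each price level, check whether its EOQ is feasible; otherwise the best quantity at that price is the breakpoint.
EOQ at €17.20 = 715.2 (feasible in tier 1): TC = 32,400×€17.20 + (32,400/715.2)×44.8 + (715.2/2)×0.33×€17.20 = €561,339.27.
EOQ at €15.09 = 763.5 < 1400, so use break Q=1400: TC = 32,400×€15.09 + (32,400/1400.0)×44.8 + (1400.0/2)×0.33×€15.09 = €493,438.59.
EOQ at €15.01 = 765.6 < 6000, so use break Q=6000: TC = 32,400×€15.01 + (32,400/6000.0)×44.8 + (6000.0/2)×0.33×€15.01 = €501,425.82.
EOQ at €14.81 = 770.7 < 16000, so use break Q=16000: TC = 32,400×€14.81 + (32,400/16000.0)×44.8 + (16000.0/2)×0.33×€14.81 = €519,033.12.
Lowest total cost is €493,438.59 at Q = 1400.0.

Q* ≈ 1,400 sacks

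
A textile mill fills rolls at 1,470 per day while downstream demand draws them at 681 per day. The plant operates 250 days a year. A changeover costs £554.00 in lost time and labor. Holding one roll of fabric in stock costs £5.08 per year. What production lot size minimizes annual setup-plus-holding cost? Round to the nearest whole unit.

Annual demand D = 681 × 250 = 170,250.
Production build-up factor (1 − d/p) = 1 − 681/1,470 = 0.5367.
Q* = √(2DS / (H(1 − d/p))) = √(2 × 170,250 × 554 / (5.08 × 0.5367)).
= √(188,637,000 / 2.7266) ≈ 8317.671.

Q* ≈ 8,318 rolls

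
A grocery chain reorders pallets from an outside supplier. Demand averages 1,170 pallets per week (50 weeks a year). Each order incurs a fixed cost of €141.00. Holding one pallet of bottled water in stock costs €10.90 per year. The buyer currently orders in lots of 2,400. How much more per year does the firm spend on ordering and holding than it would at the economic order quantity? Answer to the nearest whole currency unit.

Annual demand D = 1,170 × 50 = 58,500.
EOQ = √(2DS/H) = √(2 × 58,500 × 141 / 10.9) ≈ 1230.24.
Cost at Q* = (D/Q*)S + (Q*/2)H = √(2DSH) ≈ €13,409.60.
Cost at Q = 2,400: (58,500/2,400)×141 + (2,400/2)×10.9 = €3,436.88 + €13,080.00 = €16,516.88.
Excess = €16,516.88 − €13,409.60 = €3,107.28.

Extra cost ≈ €3,107 per year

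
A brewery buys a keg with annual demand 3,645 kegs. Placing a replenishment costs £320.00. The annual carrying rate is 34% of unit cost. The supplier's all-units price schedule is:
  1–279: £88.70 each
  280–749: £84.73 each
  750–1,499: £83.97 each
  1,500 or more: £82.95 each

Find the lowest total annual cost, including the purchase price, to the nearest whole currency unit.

TC* ≈ £317,039

Holding cost per unit per year at price C is H = 0.34·C.
Evaluate total cost at each tier's feasible EOQ or, if the EOQ is below the tier, at the tier's minimum quantity.
EOQ at £88.70 = 278.1 (feasible in tier 1): TC = 3,645×£88.70 + (3,645/278.1)×320 + (278.1/2)×0.34×£88.70 = £331,699.14.
EOQ at £84.73 = 284.6 (feasible in tier 2): TC = 3,645×£84.73 + (3,645/284.6)×320 + (284.6/2)×0.34×£84.73 = £317,038.64.
EOQ at £83.97 = 285.8 < 750, so use break Q=750: TC = 3,645×£83.97 + (3,645/750.0)×320 + (750.0/2)×0.34×£83.97 = £318,332.03.
EOQ at £82.95 = 287.6 < 1500, so use break Q=1500: TC = 3,645×£82.95 + (3,645/1500.0)×320 + (1500.0/2)×0.34×£82.95 = £324,282.60.
Lowest total cost among the candidates is at Q = 284.6.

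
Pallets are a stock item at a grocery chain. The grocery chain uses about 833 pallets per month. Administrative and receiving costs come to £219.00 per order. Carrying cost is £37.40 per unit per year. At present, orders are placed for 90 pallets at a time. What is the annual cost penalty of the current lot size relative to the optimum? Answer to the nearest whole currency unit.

Annual demand D = 833 × 12 = 9,996.
EOQ = √(2DS/H) = √(2 × 9,996 × 219 / 37.4) ≈ 342.15.
Cost at Q* = (D/Q*)S + (Q*/2)H = √(2DSH) ≈ £12,796.35.
Cost at Q = 90: (9,996/90)×219 + (90/2)×37.4 = £24,323.60 + £1,683.00 = £26,006.60.
Excess = £26,006.60 − £12,796.35 = £13,210.25.

Extra cost ≈ £13,210 per year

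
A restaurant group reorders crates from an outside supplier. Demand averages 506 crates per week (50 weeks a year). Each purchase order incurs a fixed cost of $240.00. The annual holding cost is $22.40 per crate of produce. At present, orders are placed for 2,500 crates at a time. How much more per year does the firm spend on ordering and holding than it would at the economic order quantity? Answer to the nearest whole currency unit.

Extra cost ≈ $13,936 per year

Annual demand D = 506 × 50 = 25,300.
EOQ = √(2DS/H) = √(2 × 25,300 × 240 / 22.4) ≈ 736.30.
Cost at Q* = (D/Q*)S + (Q*/2)H = √(2DSH) ≈ $16,493.20.
Cost at Q = 2,500: (25,300/2,500)×240 + (2,500/2)×22.4 = $2,428.80 + $28,000.00 = $30,428.80.
Excess = $30,428.80 − $16,493.20 = $13,935.60.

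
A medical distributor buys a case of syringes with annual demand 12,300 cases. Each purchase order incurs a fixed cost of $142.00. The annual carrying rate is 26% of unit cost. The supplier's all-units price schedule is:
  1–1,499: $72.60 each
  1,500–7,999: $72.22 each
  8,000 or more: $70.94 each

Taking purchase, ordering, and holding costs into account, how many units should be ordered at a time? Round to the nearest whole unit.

Q* ≈ 430 cases

Holding cost per unit per year at price C is H = 0.26·C.
Candidates are each tier's EOQ (if it falls in that tier) and each price-break quantity.
EOQ at $72.60 = 430.2 (feasible in tier 1): TC = 12,300×$72.60 + (12,300/430.2)×142 + (430.2/2)×0.26×$72.60 = $901,100.20.
EOQ at $72.22 = 431.3 < 1500, so use break Q=1500: TC = 12,300×$72.22 + (12,300/1500.0)×142 + (1500.0/2)×0.26×$72.22 = $903,553.30.
EOQ at $70.94 = 435.2 < 8000, so use break Q=8000: TC = 12,300×$70.94 + (12,300/8000.0)×142 + (8000.0/2)×0.26×$70.94 = $946,557.92.
Lowest total cost is $901,100.20 at Q = 430.2.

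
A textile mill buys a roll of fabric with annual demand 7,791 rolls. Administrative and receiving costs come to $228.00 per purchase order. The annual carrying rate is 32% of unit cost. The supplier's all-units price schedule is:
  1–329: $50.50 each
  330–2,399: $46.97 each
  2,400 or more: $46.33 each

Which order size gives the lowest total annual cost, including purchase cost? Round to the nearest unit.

Q* ≈ 486 rolls

Holding cost per unit per year at price C is H = 0.32·C.
For each price level, check whether its EOQ is feasible; otherwise the best quantity at that price is the breakpoint.
Tier 1 ($50.50): EOQ = 468.9 exceeds tier's upper bound 329, so this tier is dominated.
EOQ at $46.97 = 486.2 (feasible in tier 2): TC = 7,791×$46.97 + (7,791/486.2)×228 + (486.2/2)×0.32×$46.97 = $373,250.69.
EOQ at $46.33 = 489.5 < 2400, so use break Q=2400: TC = 7,791×$46.33 + (7,791/2400.0)×228 + (2400.0/2)×0.32×$46.33 = $379,487.90.
Lowest total cost is $373,250.69 at Q = 486.2.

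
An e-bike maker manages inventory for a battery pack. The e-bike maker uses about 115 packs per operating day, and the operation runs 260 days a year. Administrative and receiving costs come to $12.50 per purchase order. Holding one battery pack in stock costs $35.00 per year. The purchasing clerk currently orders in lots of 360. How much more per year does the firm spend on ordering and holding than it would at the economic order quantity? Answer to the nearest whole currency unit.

Annual demand D = 115 × 260 = 29,900.
EOQ = √(2DS/H) = √(2 × 29,900 × 12.5 / 35) ≈ 146.14.
Cost at Q* = (D/Q*)S + (Q*/2)H = √(2DSH) ≈ $5,114.93.
Cost at Q = 360: (29,900/360)×12.5 + (360/2)×35 = $1,038.19 + $6,300.00 = $7,338.19.
Excess = $7,338.19 − $5,114.93 = $2,223.27.

Extra cost ≈ $2,223 per year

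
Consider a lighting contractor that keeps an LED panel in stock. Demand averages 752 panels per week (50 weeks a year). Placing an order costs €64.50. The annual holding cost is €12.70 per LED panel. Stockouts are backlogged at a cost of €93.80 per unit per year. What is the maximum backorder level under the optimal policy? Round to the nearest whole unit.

Annual demand D = 752 × 50 = 37,600.
With planned backorders, Q* = √(2DS/H) · √((H+B)/B).
√(2DS/H) = √(2 × 37,600 × 64.5 / 12.7) = 617.998.
√((H+B)/B) = √((12.7+93.8)/93.8) = 1.0655.
Q* ≈ 658.507.
S* = Q* · H/(H+B) = 658.507 × 12.7/106.5 ≈ 78.526.

S* ≈ 79 panels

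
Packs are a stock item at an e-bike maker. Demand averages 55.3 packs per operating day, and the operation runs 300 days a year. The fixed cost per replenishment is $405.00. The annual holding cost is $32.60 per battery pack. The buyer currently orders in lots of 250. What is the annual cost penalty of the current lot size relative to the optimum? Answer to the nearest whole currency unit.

Annual demand D = 55.3 × 300 = 16,590.
EOQ = √(2DS/H) = √(2 × 16,590 × 405 / 32.6) ≈ 642.03.
Cost at Q* = (D/Q*)S + (Q*/2)H = √(2DSH) ≈ $20,930.25.
Cost at Q = 250: (16,590/250)×405 + (250/2)×32.6 = $26,875.80 + $4,075.00 = $30,950.80.
Excess = $30,950.80 − $20,930.25 = $10,020.55.

Extra cost ≈ $10,021 per year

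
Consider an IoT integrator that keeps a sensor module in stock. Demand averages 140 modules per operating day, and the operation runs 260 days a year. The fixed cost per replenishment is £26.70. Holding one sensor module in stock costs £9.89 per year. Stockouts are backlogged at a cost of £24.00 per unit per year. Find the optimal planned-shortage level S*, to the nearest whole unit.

S* ≈ 154 modules

Annual demand D = 140 × 260 = 36,400.
With planned backorders, Q* = √(2DS/H) · √((H+B)/B).
√(2DS/H) = √(2 × 36,400 × 26.7 / 9.89) = 443.326.
√((H+B)/B) = √((9.89+24)/24) = 1.1883.
Q* ≈ 526.809.
S* = Q* · H/(H+B) = 526.809 × 9.89/33.89 ≈ 153.737.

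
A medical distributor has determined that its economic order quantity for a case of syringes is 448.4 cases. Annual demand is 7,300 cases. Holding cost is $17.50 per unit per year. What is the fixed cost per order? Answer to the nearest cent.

S ≈ $241.00

Invert the EOQ relation Q*² = 2DS/H.
From Q* = √(2DS/H): S = Q*²H / (2D) = 448.4² × 17.5 / (2 × 7,300) = 240.9996.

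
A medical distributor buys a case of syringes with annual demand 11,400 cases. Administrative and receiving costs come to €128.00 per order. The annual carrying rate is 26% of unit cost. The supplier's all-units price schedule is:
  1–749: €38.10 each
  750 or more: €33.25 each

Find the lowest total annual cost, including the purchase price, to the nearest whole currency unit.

TC* ≈ €384,237

Holding cost per unit per year at price C is H = 0.26·C.
Candidates are each tier's EOQ (if it falls in that tier) and each price-break quantity.
EOQ at €38.10 = 542.8 (feasible in tier 1): TC = 11,400×€38.10 + (11,400/542.8)×128 + (542.8/2)×0.26×€38.10 = €439,716.77.
EOQ at €33.25 = 581.0 < 750, so use break Q=750: TC = 11,400×€33.25 + (11,400/750.0)×128 + (750.0/2)×0.26×€33.25 = €384,237.47.
Lowest total cost among the candidates is at Q = 750.0.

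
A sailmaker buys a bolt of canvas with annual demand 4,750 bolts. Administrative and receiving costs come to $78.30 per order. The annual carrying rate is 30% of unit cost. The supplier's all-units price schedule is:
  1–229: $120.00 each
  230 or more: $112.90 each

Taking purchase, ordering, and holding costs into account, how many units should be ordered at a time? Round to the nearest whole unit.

Q* ≈ 230 bolts

Holding cost per unit per year at price C is H = 0.30·C.
For each price level, check whether its EOQ is feasible; otherwise the best quantity at that price is the breakpoint.
EOQ at $120.00 = 143.7 (feasible in tier 1): TC = 4,750×$120.00 + (4,750/143.7)×78.3 + (143.7/2)×0.30×$120.00 = $575,174.80.
EOQ at $112.90 = 148.2 < 230, so use break Q=230: TC = 4,750×$112.90 + (4,750/230.0)×78.3 + (230.0/2)×0.30×$112.90 = $541,787.12.
Lowest total cost is $541,787.12 at Q = 230.0.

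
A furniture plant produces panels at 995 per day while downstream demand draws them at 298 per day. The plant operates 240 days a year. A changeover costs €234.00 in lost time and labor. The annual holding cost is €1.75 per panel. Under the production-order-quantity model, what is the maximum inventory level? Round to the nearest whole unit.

I_max ≈ 3,660 panels

Annual demand D = 298 × 240 = 71,520.
Production build-up factor (1 − d/p) = 1 − 298/995 = 0.7005.
Q* = √(2DS / (H(1 − d/p))) = √(2 × 71,520 × 234 / (1.75 × 0.7005)).
= √(33,471,360 / 1.2259) ≈ 5225.319.
Maximum inventory = Q*(1 − d/p) = 5225.319 × 0.7005 ≈ 3660.349.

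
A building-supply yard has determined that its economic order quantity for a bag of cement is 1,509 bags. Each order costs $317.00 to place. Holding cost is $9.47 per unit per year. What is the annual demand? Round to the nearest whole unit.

D ≈ 34,013 bags per year

Squaring Q* = √(2DS/H) gives Q*² = 2DS/H.
From Q* = √(2DS/H): D = Q*²H / (2S) = 1,509² × 9.47 / (2 × 317) = 34012.551.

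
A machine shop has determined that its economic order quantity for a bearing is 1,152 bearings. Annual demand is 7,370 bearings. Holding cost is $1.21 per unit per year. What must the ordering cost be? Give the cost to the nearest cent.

S ≈ $108.94

Invert the EOQ relation Q*² = 2DS/H.
From Q* = √(2DS/H): S = Q*²H / (2D) = 1,152² × 1.21 / (2 × 7,370) = 108.9414.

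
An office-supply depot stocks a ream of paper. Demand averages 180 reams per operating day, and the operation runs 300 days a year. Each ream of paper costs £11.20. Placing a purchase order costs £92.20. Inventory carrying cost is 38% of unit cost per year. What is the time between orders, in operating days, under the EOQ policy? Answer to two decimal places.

Annual demand D = 180 × 300 = 54,000.
Holding cost H = 0.38 × £11.20 = £4.2560 per unit per year.
Q* = √(2DS/H) = √(2 × 54,000 × 92.2 / 4.256) ≈ 1529.60.
Cycle time = Q*/D × 300 = 1529.60 / 54,000 × 300 ≈ 8.498 days.

T ≈ 8.50 days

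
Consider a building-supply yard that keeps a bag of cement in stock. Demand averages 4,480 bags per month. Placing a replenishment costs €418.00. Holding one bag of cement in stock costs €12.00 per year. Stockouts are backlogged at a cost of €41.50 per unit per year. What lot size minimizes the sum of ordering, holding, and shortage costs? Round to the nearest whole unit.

Annual demand D = 4,480 × 12 = 53,760.
With planned backorders, Q* = √(2DS/H) · √((H+B)/B).
√(2DS/H) = √(2 × 53,760 × 418 / 12) = 1935.273.
√((H+B)/B) = √((12+41.5)/41.5) = 1.1354.
Q* ≈ 2197.328.

Q* ≈ 2,197 bags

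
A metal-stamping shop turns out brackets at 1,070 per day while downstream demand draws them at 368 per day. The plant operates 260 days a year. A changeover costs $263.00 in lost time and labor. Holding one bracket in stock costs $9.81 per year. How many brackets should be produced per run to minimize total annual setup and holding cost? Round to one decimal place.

Q* ≈ 2,796.4 brackets

Annual demand D = 368 × 260 = 95,680.
Production build-up factor (1 − d/p) = 1 − 368/1,070 = 0.6561.
Q* = √(2DS / (H(1 − d/p))) = √(2 × 95,680 × 263 / (9.81 × 0.6561)).
= √(50,327,680 / 6.4361) ≈ 2796.355.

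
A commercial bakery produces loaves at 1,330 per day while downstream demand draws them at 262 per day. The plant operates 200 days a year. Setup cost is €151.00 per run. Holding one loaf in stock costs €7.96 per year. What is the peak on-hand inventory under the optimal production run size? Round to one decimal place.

Annual demand D = 262 × 200 = 52,400.
Production build-up factor (1 − d/p) = 1 − 262/1,330 = 0.8030.
Q* = √(2DS / (H(1 − d/p))) = √(2 × 52,400 × 151 / (7.96 × 0.8030)).
= √(15,824,800 / 6.3919) ≈ 1573.449.
Maximum inventory = Q*(1 − d/p) = 1573.449 × 0.8030 ≈ 1263.492.

I_max ≈ 1,263.5 loaves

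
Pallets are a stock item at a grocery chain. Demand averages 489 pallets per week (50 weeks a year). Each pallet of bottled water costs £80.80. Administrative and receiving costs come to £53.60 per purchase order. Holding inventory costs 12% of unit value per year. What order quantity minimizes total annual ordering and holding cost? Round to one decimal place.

Q* ≈ 519.9 pallets

Annual demand D = 489 × 50 = 24,450.
Holding cost H = 0.12 × £80.80 = £9.6960 per unit per year.
EOQ = √(2DS / H) = √(2 × 24,450 × 53.6 / 9.696).
= √(2,621,040 / 9.696) = √270,321.7822 ≈ 519.925.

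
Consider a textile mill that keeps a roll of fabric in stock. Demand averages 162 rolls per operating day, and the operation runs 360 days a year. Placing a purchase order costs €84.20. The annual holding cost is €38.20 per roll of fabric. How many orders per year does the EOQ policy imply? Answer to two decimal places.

N ≈ 115.02 orders per year

Annual demand D = 162 × 360 = 58,320.
EOQ = √(2DS/H) = √(2 × 58,320 × 84.2 / 38.2) ≈ 507.05.
Orders per year = D / Q* = 58,320 / 507.05 ≈ 115.019.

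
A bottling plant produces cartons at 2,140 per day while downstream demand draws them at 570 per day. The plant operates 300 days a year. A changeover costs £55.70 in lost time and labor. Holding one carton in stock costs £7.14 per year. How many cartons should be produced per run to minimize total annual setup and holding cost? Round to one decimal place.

Q* ≈ 1,907.0 cartons

Annual demand D = 570 × 300 = 171,000.
Production build-up factor (1 − d/p) = 1 − 570/2,140 = 0.7336.
Q* = √(2DS / (H(1 − d/p))) = √(2 × 171,000 × 55.7 / (7.14 × 0.7336)).
= √(19,049,400 / 5.2382) ≈ 1906.991.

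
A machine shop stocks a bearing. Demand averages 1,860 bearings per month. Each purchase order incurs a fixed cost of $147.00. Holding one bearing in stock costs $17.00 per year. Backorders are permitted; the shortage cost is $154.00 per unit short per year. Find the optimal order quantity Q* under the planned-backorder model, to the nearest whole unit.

Annual demand D = 1,860 × 12 = 22,320.
With planned backorders, Q* = √(2DS/H) · √((H+B)/B).
√(2DS/H) = √(2 × 22,320 × 147 / 17) = 621.293.
√((H+B)/B) = √((17+154)/154) = 1.0538.
Q* ≈ 654.687.

Q* ≈ 655 bearings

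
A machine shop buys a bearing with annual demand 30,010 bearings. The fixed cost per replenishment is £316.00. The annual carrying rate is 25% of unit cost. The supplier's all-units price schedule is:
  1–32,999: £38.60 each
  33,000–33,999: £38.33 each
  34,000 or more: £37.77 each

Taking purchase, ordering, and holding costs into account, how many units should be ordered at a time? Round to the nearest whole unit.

Q* ≈ 1,402 bearings

Holding cost per unit per year at price C is H = 0.25·C.
Evaluate total cost at each tier's feasible EOQ or, if the EOQ is below the tier, at the tier's minimum quantity.
EOQ at £38.60 = 1401.9 (feasible in tier 1): TC = 30,010×£38.60 + (30,010/1401.9)×316 + (1401.9/2)×0.25×£38.60 = £1,171,914.67.
EOQ at £38.33 = 1406.9 < 33000, so use break Q=33000: TC = 30,010×£38.33 + (30,010/33000.0)×316 + (33000.0/2)×0.25×£38.33 = £1,308,681.92.
EOQ at £37.77 = 1417.3 < 34000, so use break Q=34000: TC = 30,010×£37.77 + (30,010/34000.0)×316 + (34000.0/2)×0.25×£37.77 = £1,294,279.12.
Lowest total cost is £1,171,914.67 at Q = 1401.9.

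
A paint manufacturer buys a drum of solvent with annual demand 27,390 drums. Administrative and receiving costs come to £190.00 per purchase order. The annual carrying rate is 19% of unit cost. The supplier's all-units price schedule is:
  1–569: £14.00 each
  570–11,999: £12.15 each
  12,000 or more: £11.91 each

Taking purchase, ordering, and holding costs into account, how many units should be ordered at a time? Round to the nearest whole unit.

Q* ≈ 2,123 drums

Holding cost per unit per year at price C is H = 0.19·C.
Candidates are each tier's EOQ (if it falls in that tier) and each price-break quantity.
Tier 1 (£14.00): EOQ = 1978.1 exceeds tier's upper bound 569, so this tier is dominated.
EOQ at £12.15 = 2123.4 (feasible in tier 2): TC = 27,390×£12.15 + (27,390/2123.4)×190 + (2123.4/2)×0.19×£12.15 = £337,690.27.
EOQ at £11.91 = 2144.6 < 12000, so use break Q=12000: TC = 27,390×£11.91 + (27,390/12000.0)×190 + (12000.0/2)×0.19×£11.91 = £340,225.98.
Lowest total cost is £337,690.27 at Q = 2123.4.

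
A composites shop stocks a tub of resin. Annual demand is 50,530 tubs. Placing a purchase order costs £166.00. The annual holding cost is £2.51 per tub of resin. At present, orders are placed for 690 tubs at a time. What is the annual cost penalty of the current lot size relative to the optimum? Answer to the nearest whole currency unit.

Extra cost ≈ £6,533 per year

EOQ = √(2DS/H) = √(2 × 50,530 × 166 / 2.51) ≈ 2585.28.
Cost at Q* = (D/Q*)S + (Q*/2)H = √(2DSH) ≈ £6,489.04.
Cost at Q = 690: (50,530/690)×166 + (690/2)×2.51 = £12,156.49 + £865.95 = £13,022.44.
Excess = £13,022.44 − £6,489.04 = £6,533.40.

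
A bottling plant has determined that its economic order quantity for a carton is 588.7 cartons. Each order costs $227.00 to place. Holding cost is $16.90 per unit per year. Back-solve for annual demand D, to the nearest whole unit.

D ≈ 12,901 cartons per year

The basic EOQ model gives Q* = √(2DS/H); rearrange for the unknown.
From Q* = √(2DS/H): D = Q*²H / (2S) = 588.7² × 16.9 / (2 × 227) = 12900.868.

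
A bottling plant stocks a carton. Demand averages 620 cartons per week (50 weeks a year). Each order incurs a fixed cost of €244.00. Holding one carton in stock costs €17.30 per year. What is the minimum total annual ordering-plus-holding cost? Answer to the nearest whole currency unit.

Annual demand D = 620 × 50 = 31,000.
The optimal lot size = √(2DS/H) = √(2 × 31,000 × 244 / 17.3) ≈ 935.12.
At the optimum the two cost components are equal, so total cost = 2·(Q*/2)H = Q*·H.
Minimum total = √(2DSH) = √(2 × 31,000 × 244 × 17.3) ≈ 16177.589.

TC* ≈ €16,178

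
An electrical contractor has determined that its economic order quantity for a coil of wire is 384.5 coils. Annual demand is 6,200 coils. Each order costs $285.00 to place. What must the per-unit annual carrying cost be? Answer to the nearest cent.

H ≈ $23.90

Invert the EOQ relation Q*² = 2DS/H.
From Q* = √(2DS/H): H = 2DS / Q*² = 2 × 6,200 × 285 / 384.5² = 23.9042.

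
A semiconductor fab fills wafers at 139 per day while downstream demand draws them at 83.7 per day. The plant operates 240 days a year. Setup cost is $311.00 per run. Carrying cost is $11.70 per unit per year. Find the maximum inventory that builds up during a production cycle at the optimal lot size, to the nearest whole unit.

Annual demand D = 83.7 × 240 = 20,088.
Production build-up factor (1 − d/p) = 1 − 83.7/139 = 0.3978.
Q* = √(2DS / (H(1 − d/p))) = √(2 × 20,088 × 311 / (11.7 × 0.3978)).
= √(12,494,736 / 4.6547) ≈ 1638.383.
Maximum inventory = Q*(1 − d/p) = 1638.383 × 0.3978 ≈ 651.817.

I_max ≈ 652 wafers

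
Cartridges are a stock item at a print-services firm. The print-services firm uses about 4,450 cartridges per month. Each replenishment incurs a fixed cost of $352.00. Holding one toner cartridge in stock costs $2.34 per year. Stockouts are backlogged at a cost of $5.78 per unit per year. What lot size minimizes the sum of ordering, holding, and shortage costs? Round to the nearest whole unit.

Q* ≈ 4,751 cartridges

Annual demand D = 4,450 × 12 = 53,400.
With planned backorders, Q* = √(2DS/H) · √((H+B)/B).
√(2DS/H) = √(2 × 53,400 × 352 / 2.34) = 4008.197.
√((H+B)/B) = √((2.34+5.78)/5.78) = 1.1853.
Q* ≈ 4750.760.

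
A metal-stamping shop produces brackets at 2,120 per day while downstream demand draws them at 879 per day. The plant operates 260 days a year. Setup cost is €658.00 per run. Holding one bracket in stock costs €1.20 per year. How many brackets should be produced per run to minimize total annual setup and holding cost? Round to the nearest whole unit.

Annual demand D = 879 × 260 = 228,540.
Production build-up factor (1 − d/p) = 1 − 879/2,120 = 0.5854.
Q* = √(2DS / (H(1 − d/p))) = √(2 × 228,540 × 658 / (1.2 × 0.5854)).
= √(300,758,640 / 0.7025) ≈ 20691.905.

Q* ≈ 20,692 brackets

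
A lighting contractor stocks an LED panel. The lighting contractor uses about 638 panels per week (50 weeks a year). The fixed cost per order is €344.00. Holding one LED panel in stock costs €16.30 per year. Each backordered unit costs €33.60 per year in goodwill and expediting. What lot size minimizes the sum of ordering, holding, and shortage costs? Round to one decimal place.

Q* ≈ 1,414.1 panels

Annual demand D = 638 × 50 = 31,900.
With planned backorders, Q* = √(2DS/H) · √((H+B)/B).
√(2DS/H) = √(2 × 31,900 × 344 / 16.3) = 1160.368.
√((H+B)/B) = √((16.3+33.6)/33.6) = 1.2187.
Q* ≈ 1414.088.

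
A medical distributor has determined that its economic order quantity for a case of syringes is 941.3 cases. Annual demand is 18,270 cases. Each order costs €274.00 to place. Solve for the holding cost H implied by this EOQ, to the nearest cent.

H ≈ €11.30

Invert the EOQ relation Q*² = 2DS/H.
From Q* = √(2DS/H): H = 2DS / Q*² = 2 × 18,270 × 274 / 941.3² = 11.2996.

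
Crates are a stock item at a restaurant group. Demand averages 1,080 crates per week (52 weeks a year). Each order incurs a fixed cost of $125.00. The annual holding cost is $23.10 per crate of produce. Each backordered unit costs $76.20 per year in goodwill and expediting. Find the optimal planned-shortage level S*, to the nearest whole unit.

Annual demand D = 1,080 × 52 = 56,160.
With planned backorders, Q* = √(2DS/H) · √((H+B)/B).
√(2DS/H) = √(2 × 56,160 × 125 / 23.1) = 779.610.
√((H+B)/B) = √((23.1+76.2)/76.2) = 1.1416.
Q* ≈ 889.969.
S* = Q* · H/(H+B) = 889.969 × 23.1/99.3 ≈ 207.032.

S* ≈ 207 crates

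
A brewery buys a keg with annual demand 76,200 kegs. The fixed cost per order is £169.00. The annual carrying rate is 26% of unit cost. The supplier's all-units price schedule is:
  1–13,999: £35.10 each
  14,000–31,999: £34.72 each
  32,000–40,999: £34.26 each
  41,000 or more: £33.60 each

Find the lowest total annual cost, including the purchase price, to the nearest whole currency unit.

Holding cost per unit per year at price C is H = 0.26·C.
Evaluate total cost at each tier's feasible EOQ or, if the EOQ is below the tier, at the tier's minimum quantity.
EOQ at £35.10 = 1679.9 (feasible in tier 1): TC = 76,200×£35.10 + (76,200/1679.9)×169 + (1679.9/2)×0.26×£35.10 = £2,689,951.20.
EOQ at £34.72 = 1689.1 < 14000, so use break Q=14000: TC = 76,200×£34.72 + (76,200/14000.0)×169 + (14000.0/2)×0.26×£34.72 = £2,709,774.24.
EOQ at £34.26 = 1700.4 < 32000, so use break Q=32000: TC = 76,200×£34.26 + (76,200/32000.0)×169 + (32000.0/2)×0.26×£34.26 = £2,753,536.03.
EOQ at £33.60 = 1717.0 < 41000, so use break Q=41000: TC = 76,200×£33.60 + (76,200/41000.0)×169 + (41000.0/2)×0.26×£33.60 = £2,739,722.09.
Lowest total cost among the candidates is at Q = 1679.9.

TC* ≈ £2,689,951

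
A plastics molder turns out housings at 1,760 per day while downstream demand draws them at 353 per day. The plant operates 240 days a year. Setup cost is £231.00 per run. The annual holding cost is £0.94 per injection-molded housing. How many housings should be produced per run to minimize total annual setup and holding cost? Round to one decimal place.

Q* ≈ 7,217.0 housings

Annual demand D = 353 × 240 = 84,720.
Production build-up factor (1 − d/p) = 1 − 353/1,760 = 0.7994.
Q* = √(2DS / (H(1 − d/p))) = √(2 × 84,720 × 231 / (0.94 × 0.7994)).
= √(39,140,640 / 0.7515) ≈ 7217.043.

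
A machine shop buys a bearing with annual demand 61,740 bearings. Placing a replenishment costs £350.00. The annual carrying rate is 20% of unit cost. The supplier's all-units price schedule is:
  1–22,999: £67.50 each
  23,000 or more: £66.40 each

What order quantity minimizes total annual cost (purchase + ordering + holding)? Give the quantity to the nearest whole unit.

Q* ≈ 1,789 bearings

Holding cost per unit per year at price C is H = 0.20·C.
For each price level, check whether its EOQ is feasible; otherwise the best quantity at that price is the breakpoint.
EOQ at £67.50 = 1789.2 (feasible in tier 1): TC = 61,740×£67.50 + (61,740/1789.2)×350 + (1789.2/2)×0.20×£67.50 = £4,191,604.56.
EOQ at £66.40 = 1804.0 < 23000, so use break Q=23000: TC = 61,740×£66.40 + (61,740/23000.0)×350 + (23000.0/2)×0.20×£66.40 = £4,253,195.52.
Lowest total cost is £4,191,604.56 at Q = 1789.2.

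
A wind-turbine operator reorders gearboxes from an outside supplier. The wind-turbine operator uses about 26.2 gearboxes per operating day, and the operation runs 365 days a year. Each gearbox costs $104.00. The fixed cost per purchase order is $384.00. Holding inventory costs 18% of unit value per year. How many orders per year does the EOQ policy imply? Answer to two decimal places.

N ≈ 15.27 orders per year

Annual demand D = 26.2 × 365 = 9,563.
Holding cost H = 0.18 × $104.00 = $18.7200 per unit per year.
Q* = √(2DS/H) = √(2 × 9,563 × 384 / 18.72) ≈ 626.36.
Orders per year = D / Q* = 9,563 / 626.36 ≈ 15.268.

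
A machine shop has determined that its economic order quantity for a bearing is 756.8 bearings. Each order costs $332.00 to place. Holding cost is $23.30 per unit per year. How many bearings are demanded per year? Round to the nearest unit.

Invert the EOQ relation Q*² = 2DS/H.
From Q* = √(2DS/H): D = Q*²H / (2S) = 756.8² × 23.3 / (2 × 332) = 20097.873.

D ≈ 20,098 bearings per year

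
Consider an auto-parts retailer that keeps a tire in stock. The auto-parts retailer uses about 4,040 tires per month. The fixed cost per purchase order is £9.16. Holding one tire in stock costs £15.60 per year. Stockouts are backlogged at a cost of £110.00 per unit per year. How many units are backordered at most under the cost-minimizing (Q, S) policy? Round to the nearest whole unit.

S* ≈ 32 tires

Annual demand D = 4,040 × 12 = 48,480.
With planned backorders, Q* = √(2DS/H) · √((H+B)/B).
√(2DS/H) = √(2 × 48,480 × 9.16 / 15.6) = 238.606.
√((H+B)/B) = √((15.6+110)/110) = 1.0686.
Q* ≈ 254.965.
S* = Q* · H/(H+B) = 254.965 × 15.6/125.6 ≈ 31.668.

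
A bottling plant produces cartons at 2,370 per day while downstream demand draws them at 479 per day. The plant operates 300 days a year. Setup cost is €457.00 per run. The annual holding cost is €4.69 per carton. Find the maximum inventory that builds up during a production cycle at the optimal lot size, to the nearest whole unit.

Annual demand D = 479 × 300 = 143,700.
Production build-up factor (1 − d/p) = 1 − 479/2,370 = 0.7979.
Q* = √(2DS / (H(1 − d/p))) = √(2 × 143,700 × 457 / (4.69 × 0.7979)).
= √(131,341,800 / 3.7421) ≈ 5924.388.
Maximum inventory = Q*(1 − d/p) = 5924.388 × 0.7979 ≈ 4727.011.

I_max ≈ 4,727 cartons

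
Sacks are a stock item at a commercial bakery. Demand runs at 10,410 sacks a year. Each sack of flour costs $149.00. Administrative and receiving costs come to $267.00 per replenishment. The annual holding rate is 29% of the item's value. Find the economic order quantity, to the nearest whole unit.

Holding cost H = 0.29 × $149.00 = $43.2100 per unit per year.
EOQ = √(2DS / H) = √(2 × 10,410 × 267 / 43.21).
= √(5,558,940 / 43.21) = √128,649.3867 ≈ 358.677.

Q* ≈ 359 sacks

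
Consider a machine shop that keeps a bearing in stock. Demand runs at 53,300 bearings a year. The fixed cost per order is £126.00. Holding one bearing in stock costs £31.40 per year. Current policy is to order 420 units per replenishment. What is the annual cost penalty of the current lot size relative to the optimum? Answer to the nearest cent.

EOQ = √(2DS/H) = √(2 × 53,300 × 126 / 31.4) ≈ 654.03.
Cost at Q* = (D/Q*)S + (Q*/2)H = √(2DSH) ≈ £20,536.61.
Cost at Q = 420: (53,300/420)×126 + (420/2)×31.4 = £15,990.00 + £6,594.00 = £22,584.00.
Excess = £22,584.00 − £20,536.61 = £2,047.39.

Extra cost ≈ £2,047.39 per year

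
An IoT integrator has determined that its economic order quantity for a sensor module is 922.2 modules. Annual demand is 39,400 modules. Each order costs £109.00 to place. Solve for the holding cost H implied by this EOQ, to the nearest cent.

H ≈ £10.10

Squaring Q* = √(2DS/H) gives Q*² = 2DS/H.
From Q* = √(2DS/H): H = 2DS / Q*² = 2 × 39,400 × 109 / 922.2² = 10.0996.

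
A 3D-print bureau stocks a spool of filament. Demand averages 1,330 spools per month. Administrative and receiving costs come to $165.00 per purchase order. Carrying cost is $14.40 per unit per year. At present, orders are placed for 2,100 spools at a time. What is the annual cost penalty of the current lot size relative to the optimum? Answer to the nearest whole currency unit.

Extra cost ≈ $7,665 per year

Annual demand D = 1,330 × 12 = 15,960.
EOQ = √(2DS/H) = √(2 × 15,960 × 165 / 14.4) ≈ 604.77.
Cost at Q* = (D/Q*)S + (Q*/2)H = √(2DSH) ≈ $8,708.73.
Cost at Q = 2,100: (15,960/2,100)×165 + (2,100/2)×14.4 = $1,254.00 + $15,120.00 = $16,374.00.
Excess = $16,374.00 − $8,708.73 = $7,665.27.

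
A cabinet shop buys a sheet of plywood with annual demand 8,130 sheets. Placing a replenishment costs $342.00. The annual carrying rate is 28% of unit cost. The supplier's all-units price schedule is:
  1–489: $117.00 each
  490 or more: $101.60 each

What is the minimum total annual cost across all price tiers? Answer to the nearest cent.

TC* ≈ $838,652.17

Holding cost per unit per year at price C is H = 0.28·C.
Evaluate total cost at each tier's feasible EOQ or, if the EOQ is below the tier, at the tier's minimum quantity.
EOQ at $117.00 = 412.0 (feasible in tier 1): TC = 8,130×$117.00 + (8,130/412.0)×342 + (412.0/2)×0.28×$117.00 = $964,707.25.
EOQ at $101.60 = 442.1 < 490, so use break Q=490: TC = 8,130×$101.60 + (8,130/490.0)×342 + (490.0/2)×0.28×$101.60 = $838,652.17.
Lowest total cost among the candidates is at Q = 490.0.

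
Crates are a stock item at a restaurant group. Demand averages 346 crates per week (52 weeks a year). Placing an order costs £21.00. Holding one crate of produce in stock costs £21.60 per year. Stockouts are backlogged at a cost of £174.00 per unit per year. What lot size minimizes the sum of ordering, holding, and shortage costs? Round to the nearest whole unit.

Annual demand D = 346 × 52 = 17,992.
With planned backorders, Q* = √(2DS/H) · √((H+B)/B).
√(2DS/H) = √(2 × 17,992 × 21 / 21.6) = 187.041.
√((H+B)/B) = √((21.6+174)/174) = 1.0603.
Q* ≈ 198.311.

Q* ≈ 198 crates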